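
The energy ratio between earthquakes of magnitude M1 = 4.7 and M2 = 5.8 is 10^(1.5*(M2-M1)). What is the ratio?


M2 - M1 = 5.8 - 4.7 = 1.1
1.5 * 1.1 = 1.65
ratio = 10^1.65 = 44.67

44.67


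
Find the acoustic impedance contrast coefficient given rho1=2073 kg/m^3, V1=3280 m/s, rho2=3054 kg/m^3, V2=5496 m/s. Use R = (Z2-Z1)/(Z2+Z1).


Z1 = 2073 * 3280 = 6799440
Z2 = 3054 * 5496 = 16784784
R = (16784784 - 6799440) / (16784784 + 6799440) = 9985344 / 23584224 = 0.4234

0.4234


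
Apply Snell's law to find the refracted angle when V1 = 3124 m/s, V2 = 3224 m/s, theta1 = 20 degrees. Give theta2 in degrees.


sin(theta1) = sin(20 deg) = 0.34202
sin(theta2) = V2/V1 * sin(theta1) = 3224/3124 * 0.34202 = 0.352968
theta2 = arcsin(0.352968) = 20.669 degrees

20.669


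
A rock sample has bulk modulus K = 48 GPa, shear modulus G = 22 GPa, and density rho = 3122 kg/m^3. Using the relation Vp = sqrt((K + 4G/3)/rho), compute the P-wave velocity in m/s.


First compute the effective modulus:
K + 4G/3 = 48e9 + 4*22e9/3 = 77333333333.33 Pa
Then divide by density:
77333333333.33 / 3122 = 24770446.2951 Pa/(kg/m^3)
Take the square root:
Vp = sqrt(24770446.2951) = 4976.99 m/s

4976.99


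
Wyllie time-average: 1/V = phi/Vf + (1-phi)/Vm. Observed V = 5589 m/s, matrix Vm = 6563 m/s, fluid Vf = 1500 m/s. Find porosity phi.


1/V - 1/Vm = 1/5589 - 1/6563 = 2.655e-05
1/Vf - 1/Vm = 1/1500 - 1/6563 = 0.0005143
phi = 2.655e-05 / 0.0005143 = 0.0516

0.0516


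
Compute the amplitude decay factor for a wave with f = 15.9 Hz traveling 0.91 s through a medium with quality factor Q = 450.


pi*f*t/Q = pi*15.9*0.91/450 = 0.101013
A/A0 = exp(-0.101013) = 0.903922

0.903922


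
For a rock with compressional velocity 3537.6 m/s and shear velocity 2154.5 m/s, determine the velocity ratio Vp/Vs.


Vp/Vs = 3537.6 / 2154.5
= 1.642

1.642


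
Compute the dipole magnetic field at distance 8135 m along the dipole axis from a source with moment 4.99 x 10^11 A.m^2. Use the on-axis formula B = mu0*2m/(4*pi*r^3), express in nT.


m = 4.99 x 10^11 = 499000000000 A.m^2
2m = 998000000000 A.m^2
r^3 = 8135^3 = 538359860375
B = (4pi*10^-7) * 998000000000 / (4*pi * 538359860375) * 1e9
= 1254123.787313 / 6765229529366.91 * 1e9
= 185.3779 nT

185.3779


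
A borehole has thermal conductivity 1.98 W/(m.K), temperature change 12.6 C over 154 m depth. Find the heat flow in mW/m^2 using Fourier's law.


q = k * dT / dz * 1000
= 1.98 * 12.6 / 154 * 1000
= 0.162 * 1000
= 162.0 mW/m^2

162.0


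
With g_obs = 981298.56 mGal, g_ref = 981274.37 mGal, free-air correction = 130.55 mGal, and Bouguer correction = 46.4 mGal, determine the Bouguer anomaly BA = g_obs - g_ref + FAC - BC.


BA = g_obs - g_ref + FAC - BC
= 981298.56 - 981274.37 + 130.55 - 46.4
= 108.34 mGal

108.34


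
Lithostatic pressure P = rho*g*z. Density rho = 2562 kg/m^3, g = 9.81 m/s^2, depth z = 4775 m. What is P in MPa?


P = rho * g * z / 1e6
= 2562 * 9.81 * 4775 / 1e6
= 120011125.5 / 1e6
= 120.0111 MPa

120.0111


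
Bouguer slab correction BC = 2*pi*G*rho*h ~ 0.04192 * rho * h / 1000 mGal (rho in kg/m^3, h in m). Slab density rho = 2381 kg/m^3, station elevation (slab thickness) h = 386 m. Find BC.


BC = 0.04192 * rho * h / 1000
= 0.04192 * 2381 * 386 / 1000
= 38.5272 mGal

38.5272


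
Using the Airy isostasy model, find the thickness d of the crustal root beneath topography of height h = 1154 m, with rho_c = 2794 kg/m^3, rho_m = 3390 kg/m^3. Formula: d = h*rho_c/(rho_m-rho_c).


rho_m - rho_c = 3390 - 2794 = 596
d = 1154 * 2794 / 596
= 3224276 / 596
= 5409.86 m

5409.86


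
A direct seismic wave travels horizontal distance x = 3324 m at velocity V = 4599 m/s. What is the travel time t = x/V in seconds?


t = x / V
= 3324 / 4599
= 0.7228 s

0.7228


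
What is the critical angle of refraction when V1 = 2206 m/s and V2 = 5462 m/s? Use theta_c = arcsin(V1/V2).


V1/V2 = 2206/5462 = 0.403881
theta_c = arcsin(0.403881) = 23.821 degrees

23.821


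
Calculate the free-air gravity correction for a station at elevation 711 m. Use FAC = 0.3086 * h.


FAC = 0.3086 * h
= 0.3086 * 711
= 219.4146 mGal

219.4146


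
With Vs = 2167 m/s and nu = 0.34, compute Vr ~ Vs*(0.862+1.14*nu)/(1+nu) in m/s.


Numerator factor = 0.862 + 1.14*0.34 = 1.2496
Denominator = 1 + 0.34 = 1.34
Vr = 2167 * 1.2496 / 1.34 = 2020.81 m/s

2020.81


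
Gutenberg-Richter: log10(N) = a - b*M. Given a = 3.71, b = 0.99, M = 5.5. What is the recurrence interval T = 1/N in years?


log10(N) = 3.71 - 0.99*5.5 = -1.735
N = 10^-1.735 = 0.018408
T = 1/N = 1/0.018408 = 54.325 years

54.325


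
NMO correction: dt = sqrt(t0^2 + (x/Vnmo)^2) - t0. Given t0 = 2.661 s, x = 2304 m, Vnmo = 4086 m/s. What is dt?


x/Vnmo = 2304/4086 = 0.563877
(x/Vnmo)^2 = 0.317957
t0^2 = 7.080921
sqrt(7.080921 + 0.317957) = 2.720088
dt = 2.720088 - 2.661 = 0.059088

0.059088


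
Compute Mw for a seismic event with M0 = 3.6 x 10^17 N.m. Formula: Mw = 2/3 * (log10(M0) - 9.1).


log10(M0) = log10(3.6 x 10^17) = 17.5563
Mw = 2/3 * (17.5563 - 9.1)
= 2/3 * 8.4563
= 5.64

5.64


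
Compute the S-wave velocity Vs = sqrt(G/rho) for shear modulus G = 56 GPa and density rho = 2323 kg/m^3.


Convert G to Pa: G = 56e9 Pa
Compute G/rho = 56e9 / 2323 = 24106758.5019
Vs = sqrt(24106758.5019) = 4909.86 m/s

4909.86


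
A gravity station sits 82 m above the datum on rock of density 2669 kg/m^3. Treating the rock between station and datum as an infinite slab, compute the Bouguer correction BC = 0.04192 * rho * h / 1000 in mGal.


BC = 0.04192 * rho * h / 1000
= 0.04192 * 2669 * 82 / 1000
= 9.1745 mGal

9.1745


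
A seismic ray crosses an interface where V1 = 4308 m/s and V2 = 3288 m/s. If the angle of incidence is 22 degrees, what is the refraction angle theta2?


sin(theta1) = sin(22 deg) = 0.374607
sin(theta2) = V2/V1 * sin(theta1) = 3288/4308 * 0.374607 = 0.285911
theta2 = arcsin(0.285911) = 16.6133 degrees

16.6133


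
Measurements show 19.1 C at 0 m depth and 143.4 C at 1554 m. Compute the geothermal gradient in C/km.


dT = 143.4 - 19.1 = 124.3 C
dz = 1554 - 0 = 1554 m
gradient = dT/dz * 1000 = 124.3/1554 * 1000 = 79.9871 C/km

79.9871


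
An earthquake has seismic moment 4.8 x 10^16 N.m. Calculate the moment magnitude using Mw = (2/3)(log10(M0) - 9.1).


log10(M0) = log10(4.8 x 10^16) = 16.6812
Mw = 2/3 * (16.6812 - 9.1)
= 2/3 * 7.5812
= 5.05

5.05


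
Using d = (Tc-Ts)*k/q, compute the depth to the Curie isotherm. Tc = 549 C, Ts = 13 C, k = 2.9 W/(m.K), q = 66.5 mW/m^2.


T_Curie - T_surf = 549 - 13 = 536 C
Convert q to W/m^2: 66.5 mW/m^2 = 0.0665 W/m^2
d = 536 * 2.9 / 0.0665 = 23374.44 m

23374.44


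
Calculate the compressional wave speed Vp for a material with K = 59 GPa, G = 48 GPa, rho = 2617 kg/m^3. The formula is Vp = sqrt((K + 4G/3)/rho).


First compute the effective modulus:
K + 4G/3 = 59e9 + 4*48e9/3 = 123000000000.0 Pa
Then divide by density:
123000000000.0 / 2617 = 47000382.1169 Pa/(kg/m^3)
Take the square root:
Vp = sqrt(47000382.1169) = 6855.68 m/s

6855.68


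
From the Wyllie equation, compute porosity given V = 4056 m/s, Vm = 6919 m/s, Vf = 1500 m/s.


1/V - 1/Vm = 1/4056 - 1/6919 = 0.00010202
1/Vf - 1/Vm = 1/1500 - 1/6919 = 0.00052214
phi = 0.00010202 / 0.00052214 = 0.1954

0.1954


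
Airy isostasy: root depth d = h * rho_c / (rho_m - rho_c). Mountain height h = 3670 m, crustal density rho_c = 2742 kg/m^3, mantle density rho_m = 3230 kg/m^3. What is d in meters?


rho_m - rho_c = 3230 - 2742 = 488
d = 3670 * 2742 / 488
= 10063140 / 488
= 20621.19 m

20621.19


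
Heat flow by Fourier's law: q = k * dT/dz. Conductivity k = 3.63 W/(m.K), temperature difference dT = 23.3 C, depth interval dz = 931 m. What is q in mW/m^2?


q = k * dT / dz * 1000
= 3.63 * 23.3 / 931 * 1000
= 0.090847 * 1000
= 90.8475 mW/m^2

90.8475


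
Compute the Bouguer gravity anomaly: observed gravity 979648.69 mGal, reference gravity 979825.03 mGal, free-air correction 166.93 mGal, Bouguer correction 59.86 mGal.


BA = g_obs - g_ref + FAC - BC
= 979648.69 - 979825.03 + 166.93 - 59.86
= -69.27 mGal

-69.27


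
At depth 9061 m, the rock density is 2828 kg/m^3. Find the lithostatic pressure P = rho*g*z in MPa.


P = rho * g * z / 1e6
= 2828 * 9.81 * 9061 / 1e6
= 251376423.48 / 1e6
= 251.3764 MPa

251.3764


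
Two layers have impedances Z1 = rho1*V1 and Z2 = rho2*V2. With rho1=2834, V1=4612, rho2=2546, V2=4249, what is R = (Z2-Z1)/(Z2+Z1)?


Z1 = 2834 * 4612 = 13070408
Z2 = 2546 * 4249 = 10817954
R = (10817954 - 13070408) / (10817954 + 13070408) = -2252454 / 23888362 = -0.0943

-0.0943


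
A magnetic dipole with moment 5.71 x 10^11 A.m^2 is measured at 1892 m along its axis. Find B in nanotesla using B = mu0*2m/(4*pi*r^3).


m = 5.71 x 10^11 = 571000000000 A.m^2
2m = 1142000000000 A.m^2
r^3 = 1892^3 = 6772724288
B = (4pi*10^-7) * 1142000000000 / (4*pi * 6772724288) * 1e9
= 1435079.52416 / 85108563471.88 * 1e9
= 16861.7524 nT

16861.7524


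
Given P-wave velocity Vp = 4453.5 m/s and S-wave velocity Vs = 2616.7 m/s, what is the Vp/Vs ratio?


Vp/Vs = 4453.5 / 2616.7
= 1.702

1.702


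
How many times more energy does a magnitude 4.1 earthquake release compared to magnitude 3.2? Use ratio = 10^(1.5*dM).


M2 - M1 = 4.1 - 3.2 = 0.9
1.5 * 0.9 = 1.35
ratio = 10^1.35 = 22.39

22.39


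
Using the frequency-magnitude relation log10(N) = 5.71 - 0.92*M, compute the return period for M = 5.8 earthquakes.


log10(N) = 5.71 - 0.92*5.8 = 0.374
N = 10^0.374 = 2.36592
T = 1/N = 1/2.36592 = 0.4227 years

0.4227


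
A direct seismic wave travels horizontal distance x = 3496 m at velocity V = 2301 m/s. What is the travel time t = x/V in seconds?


t = x / V
= 3496 / 2301
= 1.5193 s

1.5193


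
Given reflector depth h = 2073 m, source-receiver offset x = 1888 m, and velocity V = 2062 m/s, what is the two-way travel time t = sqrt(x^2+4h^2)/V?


x^2 + 4h^2 = 1888^2 + 4*2073^2 = 3564544 + 17189316 = 20753860
sqrt(20753860) = 4555.6405
t = 4555.6405 / 2062 = 2.2093 s

2.2093


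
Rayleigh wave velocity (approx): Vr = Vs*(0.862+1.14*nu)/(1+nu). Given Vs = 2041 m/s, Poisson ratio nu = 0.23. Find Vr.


Numerator factor = 0.862 + 1.14*0.23 = 1.1242
Denominator = 1 + 0.23 = 1.23
Vr = 2041 * 1.1242 / 1.23 = 1865.44 m/s

1865.44


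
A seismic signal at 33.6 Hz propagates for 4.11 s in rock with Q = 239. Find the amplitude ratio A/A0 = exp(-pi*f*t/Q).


pi*f*t/Q = pi*33.6*4.11/239 = 1.815236
A/A0 = exp(-1.815236) = 0.1628

0.1628


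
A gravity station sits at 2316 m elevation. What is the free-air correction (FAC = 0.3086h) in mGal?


FAC = 0.3086 * h
= 0.3086 * 2316
= 714.7176 mGal

714.7176


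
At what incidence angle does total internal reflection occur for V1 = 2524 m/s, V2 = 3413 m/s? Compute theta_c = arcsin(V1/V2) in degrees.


V1/V2 = 2524/3413 = 0.739525
theta_c = arcsin(0.739525) = 47.691 degrees

47.691


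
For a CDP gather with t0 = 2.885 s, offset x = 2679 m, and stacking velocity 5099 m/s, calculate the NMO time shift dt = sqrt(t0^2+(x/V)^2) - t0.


x/Vnmo = 2679/5099 = 0.525397
(x/Vnmo)^2 = 0.276042
t0^2 = 8.323225
sqrt(8.323225 + 0.276042) = 2.932451
dt = 2.932451 - 2.885 = 0.047451

0.047451


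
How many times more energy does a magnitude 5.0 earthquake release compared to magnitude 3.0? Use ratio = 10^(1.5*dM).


M2 - M1 = 5.0 - 3.0 = 2.0
1.5 * 2.0 = 3.0
ratio = 10^3.0 = 1000.0

1000.0


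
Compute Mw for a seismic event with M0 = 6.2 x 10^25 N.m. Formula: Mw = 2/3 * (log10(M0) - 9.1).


log10(M0) = log10(6.2 x 10^25) = 25.7924
Mw = 2/3 * (25.7924 - 9.1)
= 2/3 * 16.6924
= 11.13

11.13


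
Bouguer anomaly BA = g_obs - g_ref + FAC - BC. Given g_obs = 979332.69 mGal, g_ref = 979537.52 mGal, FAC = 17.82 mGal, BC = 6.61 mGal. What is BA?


BA = g_obs - g_ref + FAC - BC
= 979332.69 - 979537.52 + 17.82 - 6.61
= -193.62 mGal

-193.62


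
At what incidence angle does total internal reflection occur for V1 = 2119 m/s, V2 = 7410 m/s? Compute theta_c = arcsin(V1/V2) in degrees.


V1/V2 = 2119/7410 = 0.285965
theta_c = arcsin(0.285965) = 16.6165 degrees

16.6165


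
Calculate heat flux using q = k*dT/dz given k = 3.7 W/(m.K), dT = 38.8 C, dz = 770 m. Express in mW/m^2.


q = k * dT / dz * 1000
= 3.7 * 38.8 / 770 * 1000
= 0.186442 * 1000
= 186.4416 mW/m^2

186.4416


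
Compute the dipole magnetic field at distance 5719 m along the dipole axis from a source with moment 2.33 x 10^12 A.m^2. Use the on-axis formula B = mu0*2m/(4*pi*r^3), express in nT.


m = 2.33 x 10^12 = 2330000000000 A.m^2
2m = 4660000000000 A.m^2
r^3 = 5719^3 = 187051109959
B = (4pi*10^-7) * 4660000000000 / (4*pi * 187051109959) * 1e9
= 5855928.706291 / 2350553571572.04 * 1e9
= 2491.2977 nT

2491.2977


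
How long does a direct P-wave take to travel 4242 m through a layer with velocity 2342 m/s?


t = x / V
= 4242 / 2342
= 1.8113 s

1.8113


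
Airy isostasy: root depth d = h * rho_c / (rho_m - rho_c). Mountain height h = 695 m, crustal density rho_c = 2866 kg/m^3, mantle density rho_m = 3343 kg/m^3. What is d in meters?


rho_m - rho_c = 3343 - 2866 = 477
d = 695 * 2866 / 477
= 1991870 / 477
= 4175.83 m

4175.83


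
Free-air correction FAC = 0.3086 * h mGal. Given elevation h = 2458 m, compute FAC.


FAC = 0.3086 * h
= 0.3086 * 2458
= 758.5388 mGal

758.5388


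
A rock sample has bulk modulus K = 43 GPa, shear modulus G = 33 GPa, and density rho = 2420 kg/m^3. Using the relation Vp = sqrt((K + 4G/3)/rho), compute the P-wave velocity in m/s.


First compute the effective modulus:
K + 4G/3 = 43e9 + 4*33e9/3 = 87000000000.0 Pa
Then divide by density:
87000000000.0 / 2420 = 35950413.2231 Pa/(kg/m^3)
Take the square root:
Vp = sqrt(35950413.2231) = 5995.87 m/s

5995.87


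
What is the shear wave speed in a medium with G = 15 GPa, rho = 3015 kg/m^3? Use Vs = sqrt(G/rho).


Convert G to Pa: G = 15e9 Pa
Compute G/rho = 15e9 / 3015 = 4975124.3781
Vs = sqrt(4975124.3781) = 2230.5 m/s

2230.5


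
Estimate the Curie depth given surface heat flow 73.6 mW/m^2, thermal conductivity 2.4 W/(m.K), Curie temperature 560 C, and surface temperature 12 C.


T_Curie - T_surf = 560 - 12 = 548 C
Convert q to W/m^2: 73.6 mW/m^2 = 0.0736 W/m^2
d = 548 * 2.4 / 0.0736 = 17869.57 m

17869.57


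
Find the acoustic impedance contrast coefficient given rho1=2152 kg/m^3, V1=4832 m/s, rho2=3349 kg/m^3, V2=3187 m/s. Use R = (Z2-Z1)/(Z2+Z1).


Z1 = 2152 * 4832 = 10398464
Z2 = 3349 * 3187 = 10673263
R = (10673263 - 10398464) / (10673263 + 10398464) = 274799 / 21071727 = 0.013

0.013


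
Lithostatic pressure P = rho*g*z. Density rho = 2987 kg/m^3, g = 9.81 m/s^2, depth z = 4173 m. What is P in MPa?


P = rho * g * z / 1e6
= 2987 * 9.81 * 4173 / 1e6
= 122279207.31 / 1e6
= 122.2792 MPa

122.2792


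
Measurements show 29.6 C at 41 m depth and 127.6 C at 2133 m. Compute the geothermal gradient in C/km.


dT = 127.6 - 29.6 = 98.0 C
dz = 2133 - 41 = 2092 m
gradient = dT/dz * 1000 = 98.0/2092 * 1000 = 46.8451 C/km

46.8451


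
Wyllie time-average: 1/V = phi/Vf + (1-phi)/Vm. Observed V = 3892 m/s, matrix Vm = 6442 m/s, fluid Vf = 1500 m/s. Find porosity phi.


1/V - 1/Vm = 1/3892 - 1/6442 = 0.00010171
1/Vf - 1/Vm = 1/1500 - 1/6442 = 0.00051144
phi = 0.00010171 / 0.00051144 = 0.1989

0.1989


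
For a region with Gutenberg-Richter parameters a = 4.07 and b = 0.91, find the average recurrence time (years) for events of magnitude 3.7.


log10(N) = 4.07 - 0.91*3.7 = 0.703
N = 10^0.703 = 5.046613
T = 1/N = 1/5.046613 = 0.1982 years

0.1982


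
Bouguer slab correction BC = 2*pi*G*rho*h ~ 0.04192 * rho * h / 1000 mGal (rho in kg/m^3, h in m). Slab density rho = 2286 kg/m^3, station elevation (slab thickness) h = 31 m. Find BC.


BC = 0.04192 * rho * h / 1000
= 0.04192 * 2286 * 31 / 1000
= 2.9707 mGal

2.9707


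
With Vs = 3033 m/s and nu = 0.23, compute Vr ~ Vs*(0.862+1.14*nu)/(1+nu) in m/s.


Numerator factor = 0.862 + 1.14*0.23 = 1.1242
Denominator = 1 + 0.23 = 1.23
Vr = 3033 * 1.1242 / 1.23 = 2772.11 m/s

2772.11


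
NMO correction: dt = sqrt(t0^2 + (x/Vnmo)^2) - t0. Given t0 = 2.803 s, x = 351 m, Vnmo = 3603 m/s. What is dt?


x/Vnmo = 351/3603 = 0.097419
(x/Vnmo)^2 = 0.00949
t0^2 = 7.856809
sqrt(7.856809 + 0.00949) = 2.804692
dt = 2.804692 - 2.803 = 0.001692

0.001692


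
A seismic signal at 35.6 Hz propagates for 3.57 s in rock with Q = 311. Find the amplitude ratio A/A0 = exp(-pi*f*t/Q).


pi*f*t/Q = pi*35.6*3.57/311 = 1.283831
A/A0 = exp(-1.283831) = 0.276974

0.276974


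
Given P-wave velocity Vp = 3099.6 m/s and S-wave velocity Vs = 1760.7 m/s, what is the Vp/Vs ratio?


Vp/Vs = 3099.6 / 1760.7
= 1.7604

1.7604


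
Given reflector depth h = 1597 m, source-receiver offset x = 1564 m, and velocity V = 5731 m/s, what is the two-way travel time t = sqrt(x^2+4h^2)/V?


x^2 + 4h^2 = 1564^2 + 4*1597^2 = 2446096 + 10201636 = 12647732
sqrt(12647732) = 3556.365
t = 3556.365 / 5731 = 0.6205 s

0.6205


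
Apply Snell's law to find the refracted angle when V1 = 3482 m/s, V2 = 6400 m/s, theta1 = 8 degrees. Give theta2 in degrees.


sin(theta1) = sin(8 deg) = 0.139173
sin(theta2) = V2/V1 * sin(theta1) = 6400/3482 * 0.139173 = 0.255804
theta2 = arcsin(0.255804) = 14.8212 degrees

14.8212


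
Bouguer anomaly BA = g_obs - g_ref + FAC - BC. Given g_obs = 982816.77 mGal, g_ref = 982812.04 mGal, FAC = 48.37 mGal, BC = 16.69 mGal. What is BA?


BA = g_obs - g_ref + FAC - BC
= 982816.77 - 982812.04 + 48.37 - 16.69
= 36.41 mGal

36.41


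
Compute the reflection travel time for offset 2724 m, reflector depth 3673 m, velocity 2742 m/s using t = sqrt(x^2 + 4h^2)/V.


x^2 + 4h^2 = 2724^2 + 4*3673^2 = 7420176 + 53963716 = 61383892
sqrt(61383892) = 7834.7873
t = 7834.7873 / 2742 = 2.8573 s

2.8573


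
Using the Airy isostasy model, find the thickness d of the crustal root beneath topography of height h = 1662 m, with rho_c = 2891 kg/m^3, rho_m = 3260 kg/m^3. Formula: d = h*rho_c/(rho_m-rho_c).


rho_m - rho_c = 3260 - 2891 = 369
d = 1662 * 2891 / 369
= 4804842 / 369
= 13021.25 m

13021.25


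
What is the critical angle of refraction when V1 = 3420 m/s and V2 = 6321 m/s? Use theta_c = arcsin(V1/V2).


V1/V2 = 3420/6321 = 0.541054
theta_c = arcsin(0.541054) = 32.7554 degrees

32.7554


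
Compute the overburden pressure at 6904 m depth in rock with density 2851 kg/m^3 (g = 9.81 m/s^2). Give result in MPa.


P = rho * g * z / 1e6
= 2851 * 9.81 * 6904 / 1e6
= 193093212.24 / 1e6
= 193.0932 MPa

193.0932


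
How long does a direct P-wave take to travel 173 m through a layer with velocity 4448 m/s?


t = x / V
= 173 / 4448
= 0.0389 s

0.0389


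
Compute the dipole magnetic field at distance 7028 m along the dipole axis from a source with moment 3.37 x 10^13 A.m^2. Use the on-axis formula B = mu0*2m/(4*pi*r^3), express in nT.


m = 3.37 x 10^13 = 33700000000000 A.m^2
2m = 67400000000000 A.m^2
r^3 = 7028^3 = 347132485952
B = (4pi*10^-7) * 67400000000000 / (4*pi * 347132485952) * 1e9
= 84697337.940781 / 4362195470756.66 * 1e9
= 19416.2179 nT

19416.2179


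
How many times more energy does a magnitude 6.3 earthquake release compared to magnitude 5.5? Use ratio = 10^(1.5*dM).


M2 - M1 = 6.3 - 5.5 = 0.8
1.5 * 0.8 = 1.2
ratio = 10^1.2 = 15.85

15.85


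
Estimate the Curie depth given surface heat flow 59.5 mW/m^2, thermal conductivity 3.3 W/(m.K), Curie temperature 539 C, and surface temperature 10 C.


T_Curie - T_surf = 539 - 10 = 529 C
Convert q to W/m^2: 59.5 mW/m^2 = 0.0595 W/m^2
d = 529 * 3.3 / 0.0595 = 29339.5 m

29339.5


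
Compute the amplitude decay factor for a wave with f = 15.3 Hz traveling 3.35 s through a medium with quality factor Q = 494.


pi*f*t/Q = pi*15.3*3.35/494 = 0.325956
A/A0 = exp(-0.325956) = 0.721837

0.721837


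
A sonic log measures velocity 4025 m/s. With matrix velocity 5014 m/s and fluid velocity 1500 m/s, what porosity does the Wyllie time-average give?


1/V - 1/Vm = 1/4025 - 1/5014 = 4.901e-05
1/Vf - 1/Vm = 1/1500 - 1/5014 = 0.00046723
phi = 4.901e-05 / 0.00046723 = 0.1049

0.1049


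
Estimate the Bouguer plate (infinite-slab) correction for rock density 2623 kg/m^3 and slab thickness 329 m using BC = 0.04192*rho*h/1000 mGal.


BC = 0.04192 * rho * h / 1000
= 0.04192 * 2623 * 329 / 1000
= 36.1756 mGal

36.1756


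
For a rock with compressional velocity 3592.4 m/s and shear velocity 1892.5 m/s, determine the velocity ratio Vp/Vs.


Vp/Vs = 3592.4 / 1892.5
= 1.8982

1.8982


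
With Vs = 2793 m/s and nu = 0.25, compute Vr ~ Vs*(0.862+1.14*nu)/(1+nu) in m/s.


Numerator factor = 0.862 + 1.14*0.25 = 1.147
Denominator = 1 + 0.25 = 1.25
Vr = 2793 * 1.147 / 1.25 = 2562.86 m/s

2562.86


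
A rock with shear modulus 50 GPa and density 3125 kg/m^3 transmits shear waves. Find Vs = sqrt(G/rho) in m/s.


Convert G to Pa: G = 50e9 Pa
Compute G/rho = 50e9 / 3125 = 16000000.0
Vs = sqrt(16000000.0) = 4000.0 m/s

4000.0


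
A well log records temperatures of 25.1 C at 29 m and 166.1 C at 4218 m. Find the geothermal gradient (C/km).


dT = 166.1 - 25.1 = 141.0 C
dz = 4218 - 29 = 4189 m
gradient = dT/dz * 1000 = 141.0/4189 * 1000 = 33.6596 C/km

33.6596


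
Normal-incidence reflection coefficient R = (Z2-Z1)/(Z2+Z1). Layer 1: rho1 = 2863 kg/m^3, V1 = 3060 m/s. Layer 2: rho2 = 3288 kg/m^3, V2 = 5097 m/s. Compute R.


Z1 = 2863 * 3060 = 8760780
Z2 = 3288 * 5097 = 16758936
R = (16758936 - 8760780) / (16758936 + 8760780) = 7998156 / 25519716 = 0.3134

0.3134


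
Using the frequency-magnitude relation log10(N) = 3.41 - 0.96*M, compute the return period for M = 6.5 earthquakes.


log10(N) = 3.41 - 0.96*6.5 = -2.83
N = 10^-2.83 = 0.001479
T = 1/N = 1/0.001479 = 676.083 years

676.083


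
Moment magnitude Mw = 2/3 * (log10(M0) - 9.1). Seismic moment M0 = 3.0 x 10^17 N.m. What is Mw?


log10(M0) = log10(3.0 x 10^17) = 17.4771
Mw = 2/3 * (17.4771 - 9.1)
= 2/3 * 8.3771
= 5.58

5.58


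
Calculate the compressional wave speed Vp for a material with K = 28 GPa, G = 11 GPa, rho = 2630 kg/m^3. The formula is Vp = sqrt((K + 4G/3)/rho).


First compute the effective modulus:
K + 4G/3 = 28e9 + 4*11e9/3 = 42666666666.67 Pa
Then divide by density:
42666666666.67 / 2630 = 16223067.1736 Pa/(kg/m^3)
Take the square root:
Vp = sqrt(16223067.1736) = 4027.79 m/s

4027.79


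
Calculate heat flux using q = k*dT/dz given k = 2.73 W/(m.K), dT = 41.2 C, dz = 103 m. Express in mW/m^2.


q = k * dT / dz * 1000
= 2.73 * 41.2 / 103 * 1000
= 1.092 * 1000
= 1092.0 mW/m^2

1092.0


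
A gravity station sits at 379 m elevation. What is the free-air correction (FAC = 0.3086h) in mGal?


FAC = 0.3086 * h
= 0.3086 * 379
= 116.9594 mGal

116.9594


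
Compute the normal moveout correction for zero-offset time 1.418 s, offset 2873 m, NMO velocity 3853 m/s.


x/Vnmo = 2873/3853 = 0.745653
(x/Vnmo)^2 = 0.555998
t0^2 = 2.010724
sqrt(2.010724 + 0.555998) = 1.602099
dt = 1.602099 - 1.418 = 0.184099

0.184099


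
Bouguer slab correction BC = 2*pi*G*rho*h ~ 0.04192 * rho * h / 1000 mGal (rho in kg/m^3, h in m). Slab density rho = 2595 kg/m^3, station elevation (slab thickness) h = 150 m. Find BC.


BC = 0.04192 * rho * h / 1000
= 0.04192 * 2595 * 150 / 1000
= 16.3174 mGal

16.3174


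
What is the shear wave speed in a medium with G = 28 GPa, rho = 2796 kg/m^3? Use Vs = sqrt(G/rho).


Convert G to Pa: G = 28e9 Pa
Compute G/rho = 28e9 / 2796 = 10014306.1516
Vs = sqrt(10014306.1516) = 3164.54 m/s

3164.54


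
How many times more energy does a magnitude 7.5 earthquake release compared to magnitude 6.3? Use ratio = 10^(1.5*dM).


M2 - M1 = 7.5 - 6.3 = 1.2
1.5 * 1.2 = 1.8
ratio = 10^1.8 = 63.1

63.1


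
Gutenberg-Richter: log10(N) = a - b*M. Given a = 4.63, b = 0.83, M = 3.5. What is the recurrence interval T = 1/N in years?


log10(N) = 4.63 - 0.83*3.5 = 1.725
N = 10^1.725 = 53.088444
T = 1/N = 1/53.088444 = 0.0188 years

0.0188


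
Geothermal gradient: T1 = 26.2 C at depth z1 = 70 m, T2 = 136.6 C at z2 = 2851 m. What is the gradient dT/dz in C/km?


dT = 136.6 - 26.2 = 110.4 C
dz = 2851 - 70 = 2781 m
gradient = dT/dz * 1000 = 110.4/2781 * 1000 = 39.698 C/km

39.698


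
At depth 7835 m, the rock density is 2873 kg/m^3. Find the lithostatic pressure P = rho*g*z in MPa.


P = rho * g * z / 1e6
= 2873 * 9.81 * 7835 / 1e6
= 220822658.55 / 1e6
= 220.8227 MPa

220.8227


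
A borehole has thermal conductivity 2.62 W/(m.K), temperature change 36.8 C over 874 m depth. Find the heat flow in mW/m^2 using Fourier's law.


q = k * dT / dz * 1000
= 2.62 * 36.8 / 874 * 1000
= 0.110316 * 1000
= 110.3158 mW/m^2

110.3158


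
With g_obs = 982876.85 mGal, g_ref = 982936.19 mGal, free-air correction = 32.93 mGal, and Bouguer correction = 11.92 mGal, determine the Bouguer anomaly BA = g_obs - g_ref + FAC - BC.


BA = g_obs - g_ref + FAC - BC
= 982876.85 - 982936.19 + 32.93 - 11.92
= -38.33 mGal

-38.33


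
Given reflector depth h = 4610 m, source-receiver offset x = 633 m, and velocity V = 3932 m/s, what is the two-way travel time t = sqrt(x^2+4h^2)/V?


x^2 + 4h^2 = 633^2 + 4*4610^2 = 400689 + 85008400 = 85409089
sqrt(85409089) = 9241.7038
t = 9241.7038 / 3932 = 2.3504 s

2.3504


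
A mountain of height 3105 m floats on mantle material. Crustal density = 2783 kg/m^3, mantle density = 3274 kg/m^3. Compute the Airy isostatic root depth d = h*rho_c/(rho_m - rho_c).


rho_m - rho_c = 3274 - 2783 = 491
d = 3105 * 2783 / 491
= 8641215 / 491
= 17599.22 m

17599.22


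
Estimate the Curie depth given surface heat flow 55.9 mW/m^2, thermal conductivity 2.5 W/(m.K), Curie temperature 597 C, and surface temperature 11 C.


T_Curie - T_surf = 597 - 11 = 586 C
Convert q to W/m^2: 55.9 mW/m^2 = 0.0559 W/m^2
d = 586 * 2.5 / 0.0559 = 26207.51 m

26207.51


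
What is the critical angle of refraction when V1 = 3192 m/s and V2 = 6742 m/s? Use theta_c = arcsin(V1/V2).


V1/V2 = 3192/6742 = 0.47345
theta_c = arcsin(0.47345) = 28.2585 degrees

28.2585


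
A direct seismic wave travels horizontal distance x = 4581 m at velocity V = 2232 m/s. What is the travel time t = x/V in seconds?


t = x / V
= 4581 / 2232
= 2.0524 s

2.0524


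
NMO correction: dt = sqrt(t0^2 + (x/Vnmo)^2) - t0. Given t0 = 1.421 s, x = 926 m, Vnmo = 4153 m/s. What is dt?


x/Vnmo = 926/4153 = 0.222971
(x/Vnmo)^2 = 0.049716
t0^2 = 2.019241
sqrt(2.019241 + 0.049716) = 1.438387
dt = 1.438387 - 1.421 = 0.017387

0.017387


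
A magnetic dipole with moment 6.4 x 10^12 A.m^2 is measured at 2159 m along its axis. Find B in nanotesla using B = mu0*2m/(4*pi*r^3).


m = 6.4 x 10^12 = 6400000000000 A.m^2
2m = 12800000000000 A.m^2
r^3 = 2159^3 = 10063705679
B = (4pi*10^-7) * 12800000000000 / (4*pi * 10063705679) * 1e9
= 16084954.38638 / 126464255316.15 * 1e9
= 127189.7292 nT

127189.7292


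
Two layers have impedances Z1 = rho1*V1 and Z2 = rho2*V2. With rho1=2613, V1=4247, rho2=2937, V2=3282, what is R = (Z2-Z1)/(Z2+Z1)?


Z1 = 2613 * 4247 = 11097411
Z2 = 2937 * 3282 = 9639234
R = (9639234 - 11097411) / (9639234 + 11097411) = -1458177 / 20736645 = -0.0703

-0.0703


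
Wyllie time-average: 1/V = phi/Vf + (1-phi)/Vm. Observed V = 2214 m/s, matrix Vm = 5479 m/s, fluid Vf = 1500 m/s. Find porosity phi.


1/V - 1/Vm = 1/2214 - 1/5479 = 0.00026916
1/Vf - 1/Vm = 1/1500 - 1/5479 = 0.00048415
phi = 0.00026916 / 0.00048415 = 0.5559

0.5559


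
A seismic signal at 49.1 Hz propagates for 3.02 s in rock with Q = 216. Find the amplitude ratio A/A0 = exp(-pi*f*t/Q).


pi*f*t/Q = pi*49.1*3.02/216 = 2.156674
A/A0 = exp(-2.156674) = 0.115709

0.115709


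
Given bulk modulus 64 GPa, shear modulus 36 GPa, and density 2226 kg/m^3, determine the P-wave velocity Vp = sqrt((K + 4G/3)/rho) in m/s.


First compute the effective modulus:
K + 4G/3 = 64e9 + 4*36e9/3 = 112000000000.0 Pa
Then divide by density:
112000000000.0 / 2226 = 50314465.4088 Pa/(kg/m^3)
Take the square root:
Vp = sqrt(50314465.4088) = 7093.27 m/s

7093.27


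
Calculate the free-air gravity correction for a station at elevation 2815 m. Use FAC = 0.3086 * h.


FAC = 0.3086 * h
= 0.3086 * 2815
= 868.709 mGal

868.709


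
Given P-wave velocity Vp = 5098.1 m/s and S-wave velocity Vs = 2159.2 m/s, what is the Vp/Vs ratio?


Vp/Vs = 5098.1 / 2159.2
= 2.3611

2.3611


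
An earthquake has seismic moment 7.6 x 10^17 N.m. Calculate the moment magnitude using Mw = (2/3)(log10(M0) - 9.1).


log10(M0) = log10(7.6 x 10^17) = 17.8808
Mw = 2/3 * (17.8808 - 9.1)
= 2/3 * 8.7808
= 5.85

5.85


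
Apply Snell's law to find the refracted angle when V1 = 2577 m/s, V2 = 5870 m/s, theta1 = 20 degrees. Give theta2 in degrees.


sin(theta1) = sin(20 deg) = 0.34202
sin(theta2) = V2/V1 * sin(theta1) = 5870/2577 * 0.34202 = 0.779068
theta2 = arcsin(0.779068) = 51.1753 degrees

51.1753


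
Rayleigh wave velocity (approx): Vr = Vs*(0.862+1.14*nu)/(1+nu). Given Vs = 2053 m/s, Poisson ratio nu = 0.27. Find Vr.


Numerator factor = 0.862 + 1.14*0.27 = 1.1698
Denominator = 1 + 0.27 = 1.27
Vr = 2053 * 1.1698 / 1.27 = 1891.02 m/s

1891.02


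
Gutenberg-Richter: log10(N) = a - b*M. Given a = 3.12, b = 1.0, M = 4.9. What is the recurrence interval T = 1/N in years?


log10(N) = 3.12 - 1.0*4.9 = -1.78
N = 10^-1.78 = 0.016596
T = 1/N = 1/0.016596 = 60.256 years

60.256


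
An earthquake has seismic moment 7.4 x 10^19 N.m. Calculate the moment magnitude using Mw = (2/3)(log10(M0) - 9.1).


log10(M0) = log10(7.4 x 10^19) = 19.8692
Mw = 2/3 * (19.8692 - 9.1)
= 2/3 * 10.7692
= 7.18

7.18


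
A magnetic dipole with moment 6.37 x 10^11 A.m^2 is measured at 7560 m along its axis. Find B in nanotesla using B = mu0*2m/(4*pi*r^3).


m = 6.37 x 10^11 = 637000000000 A.m^2
2m = 1274000000000 A.m^2
r^3 = 7560^3 = 432081216000
B = (4pi*10^-7) * 1274000000000 / (4*pi * 432081216000) * 1e9
= 1600955.616269 / 5429692695758.98 * 1e9
= 294.852 nT

294.852


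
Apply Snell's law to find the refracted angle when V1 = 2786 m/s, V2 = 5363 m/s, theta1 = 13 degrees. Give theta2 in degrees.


sin(theta1) = sin(13 deg) = 0.224951
sin(theta2) = V2/V1 * sin(theta1) = 5363/2786 * 0.224951 = 0.433027
theta2 = arcsin(0.433027) = 25.6598 degrees

25.6598


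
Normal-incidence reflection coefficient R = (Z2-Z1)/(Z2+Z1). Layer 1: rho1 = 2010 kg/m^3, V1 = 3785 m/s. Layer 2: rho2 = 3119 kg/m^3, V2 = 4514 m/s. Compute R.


Z1 = 2010 * 3785 = 7607850
Z2 = 3119 * 4514 = 14079166
R = (14079166 - 7607850) / (14079166 + 7607850) = 6471316 / 21687016 = 0.2984

0.2984


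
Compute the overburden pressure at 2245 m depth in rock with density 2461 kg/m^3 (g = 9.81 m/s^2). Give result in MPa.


P = rho * g * z / 1e6
= 2461 * 9.81 * 2245 / 1e6
= 54199710.45 / 1e6
= 54.1997 MPa

54.1997


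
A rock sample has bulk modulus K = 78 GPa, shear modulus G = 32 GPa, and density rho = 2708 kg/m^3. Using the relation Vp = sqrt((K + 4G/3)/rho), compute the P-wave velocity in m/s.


First compute the effective modulus:
K + 4G/3 = 78e9 + 4*32e9/3 = 120666666666.67 Pa
Then divide by density:
120666666666.67 / 2708 = 44559330.3791 Pa/(kg/m^3)
Take the square root:
Vp = sqrt(44559330.3791) = 6675.28 m/s

6675.28


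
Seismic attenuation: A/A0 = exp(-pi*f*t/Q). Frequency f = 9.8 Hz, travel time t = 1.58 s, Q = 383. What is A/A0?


pi*f*t/Q = pi*9.8*1.58/383 = 0.127009
A/A0 = exp(-0.127009) = 0.880726

0.880726


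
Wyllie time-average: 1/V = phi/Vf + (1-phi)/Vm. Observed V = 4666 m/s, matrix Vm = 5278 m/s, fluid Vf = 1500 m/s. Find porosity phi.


1/V - 1/Vm = 1/4666 - 1/5278 = 2.485e-05
1/Vf - 1/Vm = 1/1500 - 1/5278 = 0.0004772
phi = 2.485e-05 / 0.0004772 = 0.0521

0.0521


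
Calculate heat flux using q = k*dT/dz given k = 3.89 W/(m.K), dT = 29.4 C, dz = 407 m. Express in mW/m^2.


q = k * dT / dz * 1000
= 3.89 * 29.4 / 407 * 1000
= 0.280998 * 1000
= 280.9975 mW/m^2

280.9975


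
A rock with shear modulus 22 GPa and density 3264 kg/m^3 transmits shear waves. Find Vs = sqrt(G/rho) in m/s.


Convert G to Pa: G = 22e9 Pa
Compute G/rho = 22e9 / 3264 = 6740196.0784
Vs = sqrt(6740196.0784) = 2596.19 m/s

2596.19


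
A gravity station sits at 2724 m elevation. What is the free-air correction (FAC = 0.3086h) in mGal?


FAC = 0.3086 * h
= 0.3086 * 2724
= 840.6264 mGal

840.6264


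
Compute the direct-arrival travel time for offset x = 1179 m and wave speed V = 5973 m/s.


t = x / V
= 1179 / 5973
= 0.1974 s

0.1974


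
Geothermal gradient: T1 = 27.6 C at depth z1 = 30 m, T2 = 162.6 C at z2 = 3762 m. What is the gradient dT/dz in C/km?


dT = 162.6 - 27.6 = 135.0 C
dz = 3762 - 30 = 3732 m
gradient = dT/dz * 1000 = 135.0/3732 * 1000 = 36.1736 C/km

36.1736


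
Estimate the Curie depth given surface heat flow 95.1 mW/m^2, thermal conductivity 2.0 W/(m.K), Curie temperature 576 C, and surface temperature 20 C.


T_Curie - T_surf = 576 - 20 = 556 C
Convert q to W/m^2: 95.1 mW/m^2 = 0.0951 W/m^2
d = 556 * 2.0 / 0.0951 = 11692.95 m

11692.95


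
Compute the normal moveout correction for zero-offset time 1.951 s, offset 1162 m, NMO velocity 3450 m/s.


x/Vnmo = 1162/3450 = 0.336812
(x/Vnmo)^2 = 0.113442
t0^2 = 3.806401
sqrt(3.806401 + 0.113442) = 1.979859
dt = 1.979859 - 1.951 = 0.028859

0.028859


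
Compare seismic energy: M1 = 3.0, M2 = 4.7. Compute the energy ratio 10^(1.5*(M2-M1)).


M2 - M1 = 4.7 - 3.0 = 1.7
1.5 * 1.7 = 2.55
ratio = 10^2.55 = 354.81

354.81


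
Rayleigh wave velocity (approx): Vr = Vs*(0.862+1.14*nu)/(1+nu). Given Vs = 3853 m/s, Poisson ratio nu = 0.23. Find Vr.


Numerator factor = 0.862 + 1.14*0.23 = 1.1242
Denominator = 1 + 0.23 = 1.23
Vr = 3853 * 1.1242 / 1.23 = 3521.58 m/s

3521.58


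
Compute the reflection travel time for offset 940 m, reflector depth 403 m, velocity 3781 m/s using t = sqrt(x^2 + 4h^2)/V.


x^2 + 4h^2 = 940^2 + 4*403^2 = 883600 + 649636 = 1533236
sqrt(1533236) = 1238.2391
t = 1238.2391 / 3781 = 0.3275 s

0.3275


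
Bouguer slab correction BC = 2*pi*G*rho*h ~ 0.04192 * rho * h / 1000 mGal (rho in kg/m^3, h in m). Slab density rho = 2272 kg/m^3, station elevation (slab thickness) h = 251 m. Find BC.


BC = 0.04192 * rho * h / 1000
= 0.04192 * 2272 * 251 / 1000
= 23.9058 mGal

23.9058


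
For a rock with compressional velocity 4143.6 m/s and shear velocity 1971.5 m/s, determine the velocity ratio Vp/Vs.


Vp/Vs = 4143.6 / 1971.5
= 2.1017

2.1017


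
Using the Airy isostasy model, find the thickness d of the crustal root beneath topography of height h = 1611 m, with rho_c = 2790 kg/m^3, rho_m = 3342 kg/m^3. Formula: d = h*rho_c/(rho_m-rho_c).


rho_m - rho_c = 3342 - 2790 = 552
d = 1611 * 2790 / 552
= 4494690 / 552
= 8142.55 m

8142.55


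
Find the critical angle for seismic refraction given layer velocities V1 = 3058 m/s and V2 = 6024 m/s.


V1/V2 = 3058/6024 = 0.507636
theta_c = arcsin(0.507636) = 30.5065 degrees

30.5065


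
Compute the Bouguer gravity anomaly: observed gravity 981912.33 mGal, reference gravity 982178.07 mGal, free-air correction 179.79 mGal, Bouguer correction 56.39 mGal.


BA = g_obs - g_ref + FAC - BC
= 981912.33 - 982178.07 + 179.79 - 56.39
= -142.34 mGal

-142.34


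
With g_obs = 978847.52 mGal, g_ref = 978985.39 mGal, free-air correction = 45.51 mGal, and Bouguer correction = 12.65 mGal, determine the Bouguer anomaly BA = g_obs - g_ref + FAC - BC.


BA = g_obs - g_ref + FAC - BC
= 978847.52 - 978985.39 + 45.51 - 12.65
= -105.01 mGal

-105.01


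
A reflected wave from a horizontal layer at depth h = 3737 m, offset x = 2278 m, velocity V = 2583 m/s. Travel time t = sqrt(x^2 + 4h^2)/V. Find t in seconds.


x^2 + 4h^2 = 2278^2 + 4*3737^2 = 5189284 + 55860676 = 61049960
sqrt(61049960) = 7813.4474
t = 7813.4474 / 2583 = 3.025 s

3.025


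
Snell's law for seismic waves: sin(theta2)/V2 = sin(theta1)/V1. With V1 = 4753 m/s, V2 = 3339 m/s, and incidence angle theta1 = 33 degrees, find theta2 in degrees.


sin(theta1) = sin(33 deg) = 0.544639
sin(theta2) = V2/V1 * sin(theta1) = 3339/4753 * 0.544639 = 0.382611
theta2 = arcsin(0.382611) = 22.4955 degrees

22.4955


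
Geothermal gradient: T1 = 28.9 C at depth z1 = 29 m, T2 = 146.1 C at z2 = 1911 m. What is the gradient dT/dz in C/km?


dT = 146.1 - 28.9 = 117.2 C
dz = 1911 - 29 = 1882 m
gradient = dT/dz * 1000 = 117.2/1882 * 1000 = 62.2742 C/km

62.2742


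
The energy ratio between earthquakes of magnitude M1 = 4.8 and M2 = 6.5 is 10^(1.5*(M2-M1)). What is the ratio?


M2 - M1 = 6.5 - 4.8 = 1.7
1.5 * 1.7 = 2.55
ratio = 10^2.55 = 354.81

354.81


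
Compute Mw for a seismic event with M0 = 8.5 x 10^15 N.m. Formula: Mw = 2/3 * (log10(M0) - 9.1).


log10(M0) = log10(8.5 x 10^15) = 15.9294
Mw = 2/3 * (15.9294 - 9.1)
= 2/3 * 6.8294
= 4.55

4.55


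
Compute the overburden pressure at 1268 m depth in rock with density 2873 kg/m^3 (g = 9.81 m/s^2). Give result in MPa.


P = rho * g * z / 1e6
= 2873 * 9.81 * 1268 / 1e6
= 35737476.84 / 1e6
= 35.7375 MPa

35.7375


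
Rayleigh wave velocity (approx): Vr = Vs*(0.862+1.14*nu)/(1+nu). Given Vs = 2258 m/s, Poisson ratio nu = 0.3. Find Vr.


Numerator factor = 0.862 + 1.14*0.3 = 1.204
Denominator = 1 + 0.3 = 1.3
Vr = 2258 * 1.204 / 1.3 = 2091.26 m/s

2091.26


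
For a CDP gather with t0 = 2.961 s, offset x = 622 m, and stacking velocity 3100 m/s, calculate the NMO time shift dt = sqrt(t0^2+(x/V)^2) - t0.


x/Vnmo = 622/3100 = 0.200645
(x/Vnmo)^2 = 0.040258
t0^2 = 8.767521
sqrt(8.767521 + 0.040258) = 2.96779
dt = 2.96779 - 2.961 = 0.00679

0.00679


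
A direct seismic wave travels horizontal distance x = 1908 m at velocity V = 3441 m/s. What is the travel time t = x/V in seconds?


t = x / V
= 1908 / 3441
= 0.5545 s

0.5545


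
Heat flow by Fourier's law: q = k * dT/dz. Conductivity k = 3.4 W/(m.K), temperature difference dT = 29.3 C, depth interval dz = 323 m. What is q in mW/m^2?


q = k * dT / dz * 1000
= 3.4 * 29.3 / 323 * 1000
= 0.308421 * 1000
= 308.4211 mW/m^2

308.4211


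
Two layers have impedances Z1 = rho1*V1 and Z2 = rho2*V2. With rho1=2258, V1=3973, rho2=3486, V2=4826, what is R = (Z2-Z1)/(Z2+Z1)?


Z1 = 2258 * 3973 = 8971034
Z2 = 3486 * 4826 = 16823436
R = (16823436 - 8971034) / (16823436 + 8971034) = 7852402 / 25794470 = 0.3044

0.3044


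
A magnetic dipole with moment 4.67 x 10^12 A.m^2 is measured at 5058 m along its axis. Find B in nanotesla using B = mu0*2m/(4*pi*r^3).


m = 4.67 x 10^12 = 4670000000000 A.m^2
2m = 9340000000000 A.m^2
r^3 = 5058^3 = 129400655112
B = (4pi*10^-7) * 9340000000000 / (4*pi * 129400655112) * 1e9
= 11736990.153811 / 1626096589878.26 * 1e9
= 7217.8924 nT

7217.8924


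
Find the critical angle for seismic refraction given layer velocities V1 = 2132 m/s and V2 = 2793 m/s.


V1/V2 = 2132/2793 = 0.763337
theta_c = arcsin(0.763337) = 49.7593 degrees

49.7593


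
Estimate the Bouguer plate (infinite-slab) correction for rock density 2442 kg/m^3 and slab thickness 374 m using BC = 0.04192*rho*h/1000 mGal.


BC = 0.04192 * rho * h / 1000
= 0.04192 * 2442 * 374 / 1000
= 38.2859 mGal

38.2859


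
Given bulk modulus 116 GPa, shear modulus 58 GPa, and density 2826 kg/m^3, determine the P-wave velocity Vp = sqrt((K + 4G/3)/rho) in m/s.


First compute the effective modulus:
K + 4G/3 = 116e9 + 4*58e9/3 = 193333333333.33 Pa
Then divide by density:
193333333333.33 / 2826 = 68412361.406 Pa/(kg/m^3)
Take the square root:
Vp = sqrt(68412361.406) = 8271.18 m/s

8271.18


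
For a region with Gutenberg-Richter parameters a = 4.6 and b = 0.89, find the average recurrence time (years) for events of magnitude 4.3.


log10(N) = 4.6 - 0.89*4.3 = 0.773
N = 10^0.773 = 5.929253
T = 1/N = 1/5.929253 = 0.1687 years

0.1687


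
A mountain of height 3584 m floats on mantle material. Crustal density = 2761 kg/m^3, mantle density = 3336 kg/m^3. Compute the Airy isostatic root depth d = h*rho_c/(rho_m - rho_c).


rho_m - rho_c = 3336 - 2761 = 575
d = 3584 * 2761 / 575
= 9895424 / 575
= 17209.43 m

17209.43
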